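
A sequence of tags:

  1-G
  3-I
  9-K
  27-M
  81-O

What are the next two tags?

243-Q, 729-S

First component — ×3 each step: 1, 3, 9, 27, 81 → 243 → 729.
For the letter, letters move forward 2 places in the alphabet: G, I, K, M, O → Q → S.
So the next two tags are 243-Q and 729-S.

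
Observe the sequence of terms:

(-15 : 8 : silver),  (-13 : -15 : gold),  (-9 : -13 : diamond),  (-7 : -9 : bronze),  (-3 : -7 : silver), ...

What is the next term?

(-1 : -3 : gold)

First coordinate: alternating steps +2, +4, +2, +4, …; -15, -13, -9, -7, -3 → -1.
Second coordinate goes 8, -15, -13, -9, -7 → -3 (always the previous value of the first coordinate).
Rank: silver, gold, diamond, bronze, silver → gold (repeats silver → gold → diamond → bronze).
Putting it together: (-1 : -3 : gold).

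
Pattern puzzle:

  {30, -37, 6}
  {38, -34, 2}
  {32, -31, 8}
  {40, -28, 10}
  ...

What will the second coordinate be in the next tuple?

Second coordinate: +3 each step, so -37, -34, -31, -28 → -25.

-25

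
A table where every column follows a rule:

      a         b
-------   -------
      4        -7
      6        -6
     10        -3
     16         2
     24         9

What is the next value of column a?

34

Column a: differences are 2, 4, 6, … (increasing by 2 each time), so 4, 6, 10, 16, 24 → 34.
Column b — differences are 1, 3, 5, … (increasing by 2 each time): -7, -6, -3, 2, 9 → 18.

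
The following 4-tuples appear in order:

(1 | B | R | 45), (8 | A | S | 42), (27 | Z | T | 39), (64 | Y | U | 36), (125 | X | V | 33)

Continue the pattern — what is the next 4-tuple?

First coordinate: perfect cubes: 1³, 2³, 3³, …, so 1, 8, 27, 64, 125 → 216.
First letter: B, A, Z, Y, X → W (letters move back 1 place in the alphabet, wrapping A→Z).
Second letter goes R, S, T, U, V → W (letters move forward 1 place in the alphabet).
Fourth coordinate: −3 each step; 45, 42, 39, 36, 33 → 30.
So the next 4-tuple is (216 | W | W | 30).

(216 | W | W | 30)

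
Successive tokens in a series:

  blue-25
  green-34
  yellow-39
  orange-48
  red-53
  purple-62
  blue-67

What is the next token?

Colour: blue, green, yellow, orange, red, purple, blue → green (repeats blue → green → yellow → orange → red → purple).
Second component: 25, 34, 39, 48, 53, 62, 67 → 76 (alternating steps +9, +5, +9, +5, …).
Combining the parts gives green-76.

green-76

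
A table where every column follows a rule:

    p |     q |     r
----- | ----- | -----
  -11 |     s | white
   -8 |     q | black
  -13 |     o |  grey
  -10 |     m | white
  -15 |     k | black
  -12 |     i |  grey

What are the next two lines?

-17  g  white; -14  e  black

Column p: alternating steps +3, −5, +3, −5, …, so -11, -8, -13, -10, -15, -12 → -17 → -14.
Column q: letters move back 2 places in the alphabet; s, q, o, m, k, i → g → e.
Column r: white, black, grey, white, black, grey → white → black (repeats white → black → grey).
Putting the parts together: -17  g  white and then -14  e  black.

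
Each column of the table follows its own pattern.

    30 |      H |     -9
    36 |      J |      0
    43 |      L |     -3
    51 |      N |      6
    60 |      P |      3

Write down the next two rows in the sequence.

70  R  12; 81  T  9

First component goes 30, 36, 43, 51, 60 → 70 → 81 (differences are 6, 7, 8, … (increasing by 1 each time)).
Letter: letters move forward 2 places in the alphabet, so H, J, L, N, P → R → T.
Third component: alternating steps +9, −3, +9, −3, …, so -9, 0, -3, 6, 3 → 12 → 9.
Putting the parts together: 70  R  12 and then 81  T  9.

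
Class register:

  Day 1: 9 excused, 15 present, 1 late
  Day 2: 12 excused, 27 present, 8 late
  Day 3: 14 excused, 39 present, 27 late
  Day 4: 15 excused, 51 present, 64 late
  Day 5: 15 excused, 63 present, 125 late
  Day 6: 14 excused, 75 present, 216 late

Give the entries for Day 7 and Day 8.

Excused goes 9, 12, 14, 15, 15, 14 → 12 → 9 (differences are 3, 2, 1, … (decreasing by 1 each time)).
Present: 15, 27, 39, 51, 63, 75 → 87 → 99 (+12 each step).
Late: perfect cubes: 1³, 2³, 3³, …, so 1, 8, 27, 64, 125, 216 → 343 → 512.
Putting the parts together: 12 excused, 87 present, 343 late and then 9 excused, 99 present, 512 late.

12 excused, 87 present, 343 late; 9 excused, 99 present, 512 late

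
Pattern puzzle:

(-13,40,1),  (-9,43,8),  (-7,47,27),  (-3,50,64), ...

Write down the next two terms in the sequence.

For the first coordinate, alternating steps +4, +2, +4, +2, …: -13, -9, -7, -3 → -1 → 3.
Second coordinate: 40, 43, 47, 50 → 54 → 57 (alternating steps +3, +4, +3, +4, …).
Third coordinate — perfect cubes: 1³, 2³, 3³, …: 1, 8, 27, 64 → 125 → 216.
So the next two terms are (-1,54,125) and (3,57,216).

(-1,54,125), (3,57,216)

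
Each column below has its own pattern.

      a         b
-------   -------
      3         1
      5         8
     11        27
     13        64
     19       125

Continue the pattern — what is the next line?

21  216

For the column a, alternating steps +2, +6, +2, +6, …: 3, 5, 11, 13, 19 → 21.
Column b: perfect cubes: 1³, 2³, 3³, …, so 1, 8, 27, 64, 125 → 216.
Combining the parts gives 21  216.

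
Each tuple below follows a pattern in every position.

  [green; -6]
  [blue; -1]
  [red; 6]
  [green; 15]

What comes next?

Colour: repeats green → blue → red; green, blue, red, green → blue.
Second entry: differences are 5, 7, 9, … (increasing by 2 each time); -6, -1, 6, 15 → 26.
Putting it together: [blue; 26].

[blue; 26]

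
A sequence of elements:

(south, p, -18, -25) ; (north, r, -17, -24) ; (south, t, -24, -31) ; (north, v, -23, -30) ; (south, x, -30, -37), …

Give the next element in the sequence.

(north, z, -29, -36)

Direction goes south, north, south, north, south → north (alternates south ↔ north).
For the letter, letters move forward 2 places in the alphabet: p, r, t, v, x → z.
Third value: -18, -17, -24, -23, -30 → -29 (alternating steps +1, −7, +1, −7, …).
Fourth value goes -25, -24, -31, -30, -37 → -36 (always 7 less than the third value).
Combining the parts gives (north, z, -29, -36).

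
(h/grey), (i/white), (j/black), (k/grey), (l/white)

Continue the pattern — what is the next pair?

(m/black)

Letter: letters move forward 1 place in the alphabet, so h, i, j, k, l → m.
Shade — repeats grey → white → black: grey, white, black, grey, white → black.
So the next pair is (m/black).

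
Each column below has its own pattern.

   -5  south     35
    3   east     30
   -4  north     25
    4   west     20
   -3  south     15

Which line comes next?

5  east  10

For the first component, alternating steps +8, −7, +8, −7, …: -5, 3, -4, 4, -3 → 5.
Direction goes south, east, north, west, south → east (repeats south → east → north → west).
Third component: −5 each step; 35, 30, 25, 20, 15 → 10.
Combining the parts gives 5  east  10.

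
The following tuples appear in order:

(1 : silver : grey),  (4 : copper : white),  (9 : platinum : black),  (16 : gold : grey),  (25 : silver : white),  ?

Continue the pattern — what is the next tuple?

(36 : copper : black)

First slot goes 1, 4, 9, 16, 25 → 36 (perfect squares: 1², 2², 3², …).
For the metal, repeats silver → copper → platinum → gold: silver, copper, platinum, gold, silver → copper.
Shade goes grey, white, black, grey, white → black (repeats grey → white → black).
Combining the parts gives (36 : copper : black).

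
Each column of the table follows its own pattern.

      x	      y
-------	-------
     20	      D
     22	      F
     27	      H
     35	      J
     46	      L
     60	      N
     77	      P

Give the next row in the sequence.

97  R

For the column x, differences are 2, 5, 8, … (increasing by 3 each time): 20, 22, 27, 35, 46, 60, 77 → 97.
Column y — letters move forward 2 places in the alphabet: D, F, H, J, L, N, P → R.
Putting it together: 97  R.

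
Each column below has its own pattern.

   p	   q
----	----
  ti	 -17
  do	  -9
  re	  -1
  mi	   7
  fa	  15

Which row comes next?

Column p — runs through the solfège scale do→ti: ti, do, re, mi, fa → sol.
Column q: +8 each step, so -17, -9, -1, 7, 15 → 23.
So the next row is sol  23.

sol  23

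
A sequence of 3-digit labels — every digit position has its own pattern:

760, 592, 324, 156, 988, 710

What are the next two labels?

For the first digit, −2 each step, mod 10: 7, 5, 3, 1, 9, 7 → 5 → 3.
Second digit goes 6, 9, 2, 5, 8, 1 → 4 → 7 (+3 each step, mod 10).
Third digit: 0, 2, 4, 6, 8, 0 → 2 → 4 (+2 each step, mod 10).
So the next two labels are 542 and 374.

542 then 374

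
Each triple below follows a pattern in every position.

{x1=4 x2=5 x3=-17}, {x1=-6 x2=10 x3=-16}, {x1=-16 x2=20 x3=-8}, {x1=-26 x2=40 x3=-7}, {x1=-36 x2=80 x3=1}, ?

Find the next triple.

For the x1, −10 each step: 4, -6, -16, -26, -36 → -46.
X2 — ×2 each step: 5, 10, 20, 40, 80 → 160.
X3 — alternating steps +1, +8, +1, +8, …: -17, -16, -8, -7, 1 → 2.
So the next triple is {x1=-46 x2=160 x3=2}.

{x1=-46 x2=160 x3=2}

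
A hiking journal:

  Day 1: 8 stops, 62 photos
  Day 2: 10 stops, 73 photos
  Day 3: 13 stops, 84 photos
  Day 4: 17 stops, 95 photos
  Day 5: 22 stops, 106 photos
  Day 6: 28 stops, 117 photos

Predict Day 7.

Stops: differences are 2, 3, 4, … (increasing by 1 each time), so 8, 10, 13, 17, 22, 28 → 35.
Photos: +11 each step; 62, 73, 84, 95, 106, 117 → 128.
So the next row is 35 stops, 128 photos.

35 stops, 128 photos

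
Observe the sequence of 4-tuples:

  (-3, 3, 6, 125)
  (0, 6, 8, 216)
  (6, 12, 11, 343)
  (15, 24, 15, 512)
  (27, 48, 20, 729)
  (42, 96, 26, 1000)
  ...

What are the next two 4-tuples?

First coordinate: -3, 0, 6, 15, 27, 42 → 60 → 81 (differences are 3, 6, 9, … (increasing by 3 each time)).
For the second coordinate, ×2 each step: 3, 6, 12, 24, 48, 96 → 192 → 384.
Third coordinate: differences are 2, 3, 4, … (increasing by 1 each time), so 6, 8, 11, 15, 20, 26 → 33 → 41.
Fourth coordinate: perfect cubes: 5³, 6³, 7³, …; 125, 216, 343, 512, 729, 1000 → 1331 → 1728.
Putting the parts together: (60, 192, 33, 1331) and then (81, 384, 41, 1728).

(60, 192, 33, 1331), (81, 384, 41, 1728)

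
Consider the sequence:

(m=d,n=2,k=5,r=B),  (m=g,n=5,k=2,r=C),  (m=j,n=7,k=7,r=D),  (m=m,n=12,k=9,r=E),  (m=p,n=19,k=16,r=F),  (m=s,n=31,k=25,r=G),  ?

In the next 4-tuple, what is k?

41

K: 5, 2, 7, 9, 16, 25 → 41 (each term is the sum of the two before it).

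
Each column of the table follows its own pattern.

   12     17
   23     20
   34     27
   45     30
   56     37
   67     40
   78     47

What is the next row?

89  50

First component: +11 each step; 12, 23, 34, 45, 56, 67, 78 → 89.
Second component — alternating steps +3, +7, +3, +7, …: 17, 20, 27, 30, 37, 40, 47 → 50.
So the next row is 89  50.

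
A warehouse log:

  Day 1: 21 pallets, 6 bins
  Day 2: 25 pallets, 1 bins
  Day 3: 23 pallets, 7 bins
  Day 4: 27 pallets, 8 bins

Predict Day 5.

25 pallets, 15 bins

Pallets: 21, 25, 23, 27 → 25 (alternating steps +4, −2, +4, −2, …).
Bins — each term is the sum of the two before it: 6, 1, 7, 8 → 15.
Combining the parts gives 25 pallets, 15 bins.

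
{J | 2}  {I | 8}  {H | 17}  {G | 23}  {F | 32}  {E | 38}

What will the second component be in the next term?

47

Second component: 2, 8, 17, 23, 32, 38 → 47 (alternating steps +6, +9, +6, +9, …).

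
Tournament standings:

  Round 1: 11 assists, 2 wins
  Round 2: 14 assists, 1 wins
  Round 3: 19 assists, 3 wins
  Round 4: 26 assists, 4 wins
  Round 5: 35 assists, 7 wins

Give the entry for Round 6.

46 assists, 11 wins

Assists: differences are 3, 5, 7, … (increasing by 2 each time); 11, 14, 19, 26, 35 → 46.
Wins: 2, 1, 3, 4, 7 → 11 (each term is the sum of the two before it).
Combining the parts gives 46 assists, 11 wins.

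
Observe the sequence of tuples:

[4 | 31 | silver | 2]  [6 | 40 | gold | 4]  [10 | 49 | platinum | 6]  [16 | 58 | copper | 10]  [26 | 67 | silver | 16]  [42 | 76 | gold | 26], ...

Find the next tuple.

For the first coordinate, each term is the sum of the two before it: 4, 6, 10, 16, 26, 42 → 68.
Second coordinate goes 31, 40, 49, 58, 67, 76 → 85 (+9 each step).
Metal: silver, gold, platinum, copper, silver, gold → platinum (repeats silver → gold → platinum → copper).
Fourth coordinate — each term is the sum of the two before it: 2, 4, 6, 10, 16, 26 → 42.
Combining the parts gives [68 | 85 | platinum | 42].

[68 | 85 | platinum | 42]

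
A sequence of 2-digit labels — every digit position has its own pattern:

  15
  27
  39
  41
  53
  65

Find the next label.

First digit — +1 each step, mod 10: 1, 2, 3, 4, 5, 6 → 7.
Second digit: 5, 7, 9, 1, 3, 5 → 7 (+2 each step, mod 10).
Putting it together: 77.

77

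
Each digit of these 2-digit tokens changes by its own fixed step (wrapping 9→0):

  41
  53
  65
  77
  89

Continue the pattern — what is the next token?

91

First digit goes 4, 5, 6, 7, 8 → 9 (+1 each step, mod 10).
Second digit — +2 each step, mod 10: 1, 3, 5, 7, 9 → 1.
So the next token is 91.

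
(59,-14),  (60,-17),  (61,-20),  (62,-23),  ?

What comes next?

First coordinate: +1 each step, so 59, 60, 61, 62 → 63.
Second coordinate — −3 each step: -14, -17, -20, -23 → -26.
So the next point is (63,-26).

(63,-26)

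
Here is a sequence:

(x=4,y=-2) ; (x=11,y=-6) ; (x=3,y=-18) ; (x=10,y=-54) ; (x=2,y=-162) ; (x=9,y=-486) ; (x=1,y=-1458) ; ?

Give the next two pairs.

For the x, alternating steps +7, −8, +7, −8, …: 4, 11, 3, 10, 2, 9, 1 → 8 → 0.
Y — ×3 each step: -2, -6, -18, -54, -162, -486, -1458 → -4374 → -13122.
So the next two pairs are (x=8,y=-4374) and (x=0,y=-13122).

(x=8,y=-4374), (x=0,y=-13122)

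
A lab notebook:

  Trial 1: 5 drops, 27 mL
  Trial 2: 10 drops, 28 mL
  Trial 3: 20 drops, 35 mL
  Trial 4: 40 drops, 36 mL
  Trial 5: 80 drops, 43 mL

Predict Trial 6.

160 drops, 44 mL

Drops: 5, 10, 20, 40, 80 → 160 (×2 each step).
ML: 27, 28, 35, 36, 43 → 44 (alternating steps +1, +7, +1, +7, …).
Combining the parts gives 160 drops, 44 mL.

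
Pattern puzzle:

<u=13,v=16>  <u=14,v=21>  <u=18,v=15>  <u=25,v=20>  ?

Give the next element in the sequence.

U goes 13, 14, 18, 25 → 35 (differences are 1, 4, 7, … (increasing by 3 each time)).
V: 16, 21, 15, 20 → 14 (alternating steps +5, −6, +5, −6, …).
Putting it together: <u=35,v=14>.

<u=35,v=14>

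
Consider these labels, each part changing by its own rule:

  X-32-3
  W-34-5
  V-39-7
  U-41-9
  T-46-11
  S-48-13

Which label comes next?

R-53-15

Letter — letters move back 1 place in the alphabet: X, W, V, U, T, S → R.
Second component: alternating steps +2, +5, +2, +5, …; 32, 34, 39, 41, 46, 48 → 53.
Third component goes 3, 5, 7, 9, 11, 13 → 15 (+2 each step).
So the next label is R-53-15.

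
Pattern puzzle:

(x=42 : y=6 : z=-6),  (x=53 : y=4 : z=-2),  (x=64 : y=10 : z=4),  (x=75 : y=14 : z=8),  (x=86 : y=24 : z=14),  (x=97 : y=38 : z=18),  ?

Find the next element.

(x=108 : y=62 : z=24)

X: 42, 53, 64, 75, 86, 97 → 108 (+11 each step).
Y goes 6, 4, 10, 14, 24, 38 → 62 (each term is the sum of the two before it).
Z — alternating steps +4, +6, +4, +6, …: -6, -2, 4, 8, 14, 18 → 24.
Combining the parts gives (x=108 : y=62 : z=24).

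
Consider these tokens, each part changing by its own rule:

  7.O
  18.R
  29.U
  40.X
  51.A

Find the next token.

62.D

First component: +11 each step; 7, 18, 29, 40, 51 → 62.
Letter: O, R, U, X, A → D (letters move forward 3 places in the alphabet, wrapping Z→A).
So the next token is 62.D.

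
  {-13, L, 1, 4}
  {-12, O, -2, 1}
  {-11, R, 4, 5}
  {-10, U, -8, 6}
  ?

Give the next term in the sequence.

For the first entry, +1 each step: -13, -12, -11, -10 → -9.
For the letter, letters move forward 3 places in the alphabet: L, O, R, U → X.
For the third entry, ×(-2) each step: 1, -2, 4, -8 → 16.
For the fourth entry, each term is the sum of the two before it: 4, 1, 5, 6 → 11.
Combining the parts gives {-9, X, 16, 11}.

{-9, X, 16, 11}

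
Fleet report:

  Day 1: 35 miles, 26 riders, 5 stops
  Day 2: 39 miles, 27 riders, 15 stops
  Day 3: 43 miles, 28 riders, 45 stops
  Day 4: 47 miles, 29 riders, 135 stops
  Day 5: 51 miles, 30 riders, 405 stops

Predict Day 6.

Miles goes 35, 39, 43, 47, 51 → 55 (+4 each step).
Riders: +1 each step; 26, 27, 28, 29, 30 → 31.
Stops — ×3 each step: 5, 15, 45, 135, 405 → 1215.
Combining the parts gives 55 miles, 31 riders, 1215 stops.

55 miles, 31 riders, 1215 stops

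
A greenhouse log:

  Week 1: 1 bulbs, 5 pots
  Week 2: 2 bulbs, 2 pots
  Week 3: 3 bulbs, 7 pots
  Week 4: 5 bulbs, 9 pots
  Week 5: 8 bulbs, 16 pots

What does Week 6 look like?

Bulbs: each term is the sum of the two before it, so 1, 2, 3, 5, 8 → 13.
Pots: 5, 2, 7, 9, 16 → 25 (each term is the sum of the two before it).
Combining the parts gives 13 bulbs, 25 pots.

13 bulbs, 25 pots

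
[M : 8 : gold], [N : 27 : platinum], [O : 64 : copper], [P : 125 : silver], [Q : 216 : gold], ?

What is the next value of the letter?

Letter goes M, N, O, P, Q → R (letters move forward 1 place in the alphabet).
Second entry: 8, 27, 64, 125, 216 → 343 (perfect cubes: 2³, 3³, 4³, …).
For the metal, repeats gold → platinum → copper → silver: gold, platinum, copper, silver, gold → platinum.

R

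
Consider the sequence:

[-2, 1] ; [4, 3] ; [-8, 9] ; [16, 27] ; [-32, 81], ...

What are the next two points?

[64, 243], [-128, 729]

First slot goes -2, 4, -8, 16, -32 → 64 → -128 (×(-2) each step).
Second slot: 1, 3, 9, 27, 81 → 243 → 729 (×3 each step).
Putting the parts together: [64, 243] and then [-128, 729].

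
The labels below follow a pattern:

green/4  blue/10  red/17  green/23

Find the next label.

blue/30

Colour — repeats green → blue → red: green, blue, red, green → blue.
Second component — alternating steps +6, +7, +6, +7, …: 4, 10, 17, 23 → 30.
Combining the parts gives blue/30.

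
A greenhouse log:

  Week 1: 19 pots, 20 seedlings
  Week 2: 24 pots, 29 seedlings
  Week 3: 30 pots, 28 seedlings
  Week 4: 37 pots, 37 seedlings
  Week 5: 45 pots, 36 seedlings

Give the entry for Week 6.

Pots: 19, 24, 30, 37, 45 → 54 (differences are 5, 6, 7, … (increasing by 1 each time)).
Seedlings: alternating steps +9, −1, +9, −1, …; 20, 29, 28, 37, 36 → 45.
Putting it together: 54 pots, 45 seedlings.

54 pots, 45 seedlings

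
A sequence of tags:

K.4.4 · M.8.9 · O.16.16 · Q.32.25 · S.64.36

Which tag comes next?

U.128.49

Letter: letters move forward 2 places in the alphabet, so K, M, O, Q, S → U.
Second component: 4, 8, 16, 32, 64 → 128 (×2 each step).
Third component: 4, 9, 16, 25, 36 → 49 (perfect squares: 2², 3², 4², …).
Combining the parts gives U.128.49.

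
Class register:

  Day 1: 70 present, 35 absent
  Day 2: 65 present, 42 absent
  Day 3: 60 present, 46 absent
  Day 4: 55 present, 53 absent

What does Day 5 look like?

50 present, 57 absent

Present: −5 each step, so 70, 65, 60, 55 → 50.
Absent: alternating steps +7, +4, +7, +4, …; 35, 42, 46, 53 → 57.
Combining the parts gives 50 present, 57 absent.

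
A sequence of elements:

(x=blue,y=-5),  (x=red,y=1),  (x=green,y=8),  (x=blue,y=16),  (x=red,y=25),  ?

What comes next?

(x=green,y=35)

X goes blue, red, green, blue, red → green (repeats blue → red → green).
Y — differences are 6, 7, 8, … (increasing by 1 each time): -5, 1, 8, 16, 25 → 35.
Putting it together: (x=green,y=35).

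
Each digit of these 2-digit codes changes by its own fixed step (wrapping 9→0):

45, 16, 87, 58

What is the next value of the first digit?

First digit goes 4, 1, 8, 5 → 2 (−3 each step, mod 10).
Second digit: +1 each step, mod 10; 5, 6, 7, 8 → 9.

2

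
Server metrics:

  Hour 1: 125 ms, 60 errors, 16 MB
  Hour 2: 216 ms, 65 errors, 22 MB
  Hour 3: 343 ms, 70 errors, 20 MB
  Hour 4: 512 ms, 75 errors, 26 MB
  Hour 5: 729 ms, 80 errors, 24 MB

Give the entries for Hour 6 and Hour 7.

1000 ms, 85 errors, 30 MB; 1331 ms, 90 errors, 28 MB

Ms: 125, 216, 343, 512, 729 → 1000 → 1331 (perfect cubes: 5³, 6³, 7³, …).
For the errors, +5 each step: 60, 65, 70, 75, 80 → 85 → 90.
MB — alternating steps +6, −2, +6, −2, …: 16, 22, 20, 26, 24 → 30 → 28.
So the next two records are 1000 ms, 85 errors, 30 MB and 1331 ms, 90 errors, 28 MB.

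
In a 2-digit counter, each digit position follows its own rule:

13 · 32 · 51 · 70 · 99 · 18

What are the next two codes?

37 then 56

First digit: +2 each step, mod 10, so 1, 3, 5, 7, 9, 1 → 3 → 5.
For the second digit, −1 each step, mod 10: 3, 2, 1, 0, 9, 8 → 7 → 6.
Putting the parts together: 37 and then 56.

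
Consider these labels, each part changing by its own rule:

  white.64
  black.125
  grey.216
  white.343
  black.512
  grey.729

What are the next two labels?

white.1000, black.1331

For the shade, repeats white → black → grey: white, black, grey, white, black, grey → white → black.
Second component — perfect cubes: 4³, 5³, 6³, …: 64, 125, 216, 343, 512, 729 → 1000 → 1331.
So the next two labels are white.1000 and black.1331.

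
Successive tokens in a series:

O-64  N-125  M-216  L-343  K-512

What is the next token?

J-729

Letter: letters move back 1 place in the alphabet, so O, N, M, L, K → J.
Second component goes 64, 125, 216, 343, 512 → 729 (perfect cubes: 4³, 5³, 6³, …).
So the next token is J-729.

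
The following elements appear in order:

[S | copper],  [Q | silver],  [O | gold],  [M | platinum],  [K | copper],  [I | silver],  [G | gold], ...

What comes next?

Letter goes S, Q, O, M, K, I, G → E (letters move back 2 places in the alphabet).
Metal: repeats copper → silver → gold → platinum; copper, silver, gold, platinum, copper, silver, gold → platinum.
Putting it together: [E | platinum].

[E | platinum]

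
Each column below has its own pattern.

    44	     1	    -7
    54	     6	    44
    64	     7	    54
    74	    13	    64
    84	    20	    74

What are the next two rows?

94  33  84; 104  53  94

First component goes 44, 54, 64, 74, 84 → 94 → 104 (+10 each step).
Second component — each term is the sum of the two before it: 1, 6, 7, 13, 20 → 33 → 53.
Third component — always the previous value of the first component: -7, 44, 54, 64, 74 → 84 → 94.
Putting the parts together: 94  33  84 and then 104  53  94.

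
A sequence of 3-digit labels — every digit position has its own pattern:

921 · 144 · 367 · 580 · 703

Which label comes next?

First digit: 9, 1, 3, 5, 7 → 9 (+2 each step, mod 10).
Second digit: +2 each step, mod 10, so 2, 4, 6, 8, 0 → 2.
Third digit: 1, 4, 7, 0, 3 → 6 (+3 each step, mod 10).
Combining the parts gives 926.

926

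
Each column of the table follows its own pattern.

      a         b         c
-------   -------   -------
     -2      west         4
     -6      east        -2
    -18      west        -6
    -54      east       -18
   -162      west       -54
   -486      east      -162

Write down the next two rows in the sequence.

For the column a, ×3 each step: -2, -6, -18, -54, -162, -486 → -1458 → -4374.
For the column b, alternates west ↔ east: west, east, west, east, west, east → west → east.
For the column c, always the previous value of the column a: 4, -2, -6, -18, -54, -162 → -486 → -1458.
Putting the parts together: -1458  west  -486 and then -4374  east  -1458.

-1458  west  -486; -4374  east  -1458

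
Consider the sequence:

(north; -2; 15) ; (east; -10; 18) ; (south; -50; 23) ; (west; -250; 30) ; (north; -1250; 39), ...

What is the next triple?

(east; -6250; 50)

Direction: repeats north → east → south → west; north, east, south, west, north → east.
Second coordinate — ×5 each step: -2, -10, -50, -250, -1250 → -6250.
Third coordinate: differences are 3, 5, 7, … (increasing by 2 each time); 15, 18, 23, 30, 39 → 50.
So the next triple is (east; -6250; 50).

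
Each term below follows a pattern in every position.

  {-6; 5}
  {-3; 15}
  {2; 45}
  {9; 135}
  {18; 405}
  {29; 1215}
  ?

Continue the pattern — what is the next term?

{42; 3645}

First coordinate goes -6, -3, 2, 9, 18, 29 → 42 (differences are 3, 5, 7, … (increasing by 2 each time)).
Second coordinate: ×3 each step; 5, 15, 45, 135, 405, 1215 → 3645.
So the next term is {42; 3645}.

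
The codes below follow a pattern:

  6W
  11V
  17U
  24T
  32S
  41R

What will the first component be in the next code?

51

For the first component, differences are 5, 6, 7, … (increasing by 1 each time): 6, 11, 17, 24, 32, 41 → 51.
Letter — letters move back 1 place in the alphabet: W, V, U, T, S, R → Q.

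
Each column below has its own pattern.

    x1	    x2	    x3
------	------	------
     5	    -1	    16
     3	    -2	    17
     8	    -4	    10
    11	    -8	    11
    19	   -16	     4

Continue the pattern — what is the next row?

For the column x1, each term is the sum of the two before it: 5, 3, 8, 11, 19 → 30.
Column x2: ×2 each step, so -1, -2, -4, -8, -16 → -32.
Column x3: alternating steps +1, −7, +1, −7, …, so 16, 17, 10, 11, 4 → 5.
Combining the parts gives 30  -32  5.

30  -32  5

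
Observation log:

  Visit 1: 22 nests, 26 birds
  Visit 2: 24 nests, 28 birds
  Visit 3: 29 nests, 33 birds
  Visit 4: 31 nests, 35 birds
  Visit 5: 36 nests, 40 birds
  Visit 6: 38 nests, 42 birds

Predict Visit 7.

43 nests, 47 birds

Nests — alternating steps +2, +5, +2, +5, …: 22, 24, 29, 31, 36, 38 → 43.
For the birds, always 4 more than the nests: 26, 28, 33, 35, 40, 42 → 47.
Combining the parts gives 43 nests, 47 birds.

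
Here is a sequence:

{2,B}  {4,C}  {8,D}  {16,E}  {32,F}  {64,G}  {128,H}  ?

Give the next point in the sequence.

{256,I}

First value: ×2 each step, so 2, 4, 8, 16, 32, 64, 128 → 256.
Letter: letters move forward 1 place in the alphabet; B, C, D, E, F, G, H → I.
So the next point is {256,I}.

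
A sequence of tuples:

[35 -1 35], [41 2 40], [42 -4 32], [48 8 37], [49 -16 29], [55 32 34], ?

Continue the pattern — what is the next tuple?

First slot: alternating steps +6, +1, +6, +1, …; 35, 41, 42, 48, 49, 55 → 56.
Second slot: -1, 2, -4, 8, -16, 32 → -64 (×(-2) each step).
Third slot: alternating steps +5, −8, +5, −8, …, so 35, 40, 32, 37, 29, 34 → 26.
Combining the parts gives [56 -64 26].

[56 -64 26]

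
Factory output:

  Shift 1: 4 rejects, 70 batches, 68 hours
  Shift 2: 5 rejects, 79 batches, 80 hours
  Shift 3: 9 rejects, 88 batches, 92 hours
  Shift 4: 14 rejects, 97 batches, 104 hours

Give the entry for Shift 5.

23 rejects, 106 batches, 116 hours

Rejects: each term is the sum of the two before it, so 4, 5, 9, 14 → 23.
Batches: +9 each step, so 70, 79, 88, 97 → 106.
Hours: 68, 80, 92, 104 → 116 (+12 each step).
Putting it together: 23 rejects, 106 batches, 116 hours.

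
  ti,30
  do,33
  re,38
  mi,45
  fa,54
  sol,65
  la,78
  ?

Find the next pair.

Note: runs through the solfège scale do→ti; ti, do, re, mi, fa, sol, la → ti.
Second entry: differences are 3, 5, 7, … (increasing by 2 each time); 30, 33, 38, 45, 54, 65, 78 → 93.
So the next pair is ti,93.

ti,93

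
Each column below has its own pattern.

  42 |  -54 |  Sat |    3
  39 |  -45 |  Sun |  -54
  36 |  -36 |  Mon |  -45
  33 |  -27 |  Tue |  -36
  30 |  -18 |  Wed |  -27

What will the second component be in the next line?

Second component: -54, -45, -36, -27, -18 → -9 (+9 each step).

-9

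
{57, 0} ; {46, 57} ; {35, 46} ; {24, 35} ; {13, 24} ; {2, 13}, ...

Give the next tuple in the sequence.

First coordinate: −11 each step; 57, 46, 35, 24, 13, 2 → -9.
Second coordinate: always the previous value of the first coordinate; 0, 57, 46, 35, 24, 13 → 2.
Putting it together: {-9, 2}.

{-9, 2}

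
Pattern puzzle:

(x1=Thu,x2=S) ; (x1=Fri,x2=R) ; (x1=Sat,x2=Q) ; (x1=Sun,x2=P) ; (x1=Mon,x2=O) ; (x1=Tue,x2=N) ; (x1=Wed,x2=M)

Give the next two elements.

X1: runs through the weekdays Mon→Sun, so Thu, Fri, Sat, Sun, Mon, Tue, Wed → Thu → Fri.
X2: letters move back 1 place in the alphabet, so S, R, Q, P, O, N, M → L → K.
Putting the parts together: (x1=Thu,x2=L) and then (x1=Fri,x2=K).

(x1=Thu,x2=L), (x1=Fri,x2=K)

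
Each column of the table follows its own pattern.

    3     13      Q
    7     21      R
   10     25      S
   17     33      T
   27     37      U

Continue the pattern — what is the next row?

First component — each term is the sum of the two before it: 3, 7, 10, 17, 27 → 44.
For the second component, alternating steps +8, +4, +8, +4, …: 13, 21, 25, 33, 37 → 45.
Letter: Q, R, S, T, U → V (letters move forward 1 place in the alphabet).
So the next row is 44  45  V.

44  45  V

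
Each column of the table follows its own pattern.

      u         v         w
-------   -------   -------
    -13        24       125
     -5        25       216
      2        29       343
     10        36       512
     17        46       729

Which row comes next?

25  59  1000

Column u: alternating steps +8, +7, +8, +7, …, so -13, -5, 2, 10, 17 → 25.
For the column v, differences are 1, 4, 7, … (increasing by 3 each time): 24, 25, 29, 36, 46 → 59.
Column w goes 125, 216, 343, 512, 729 → 1000 (perfect cubes: 5³, 6³, 7³, …).
Putting it together: 25  59  1000.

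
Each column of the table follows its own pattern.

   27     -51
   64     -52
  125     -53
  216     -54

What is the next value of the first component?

343

For the first component, perfect cubes: 3³, 4³, 5³, …: 27, 64, 125, 216 → 343.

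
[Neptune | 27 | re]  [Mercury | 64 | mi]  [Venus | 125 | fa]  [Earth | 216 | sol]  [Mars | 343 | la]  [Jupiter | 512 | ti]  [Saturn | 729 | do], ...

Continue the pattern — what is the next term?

[Uranus | 1000 | re]

Planet: runs through the planets Mercury→Neptune; Neptune, Mercury, Venus, Earth, Mars, Jupiter, Saturn → Uranus.
For the second part, perfect cubes: 3³, 4³, 5³, …: 27, 64, 125, 216, 343, 512, 729 → 1000.
Note goes re, mi, fa, sol, la, ti, do → re (runs through the solfège scale do→ti).
So the next term is [Uranus | 1000 | re].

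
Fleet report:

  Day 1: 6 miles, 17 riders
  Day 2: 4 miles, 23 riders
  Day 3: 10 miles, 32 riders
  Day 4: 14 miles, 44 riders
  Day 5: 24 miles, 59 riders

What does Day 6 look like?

38 miles, 77 riders

For the miles, each term is the sum of the two before it: 6, 4, 10, 14, 24 → 38.
For the riders, differences are 6, 9, 12, … (increasing by 3 each time): 17, 23, 32, 44, 59 → 77.
Putting it together: 38 miles, 77 riders.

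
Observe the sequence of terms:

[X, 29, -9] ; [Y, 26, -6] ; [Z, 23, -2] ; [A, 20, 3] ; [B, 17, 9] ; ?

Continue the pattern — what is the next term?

For the letter, letters move forward 1 place in the alphabet, wrapping Z→A: X, Y, Z, A, B → C.
Second component: −3 each step, so 29, 26, 23, 20, 17 → 14.
Third component: differences are 3, 4, 5, … (increasing by 1 each time), so -9, -6, -2, 3, 9 → 16.
So the next term is [C, 14, 16].

[C, 14, 16]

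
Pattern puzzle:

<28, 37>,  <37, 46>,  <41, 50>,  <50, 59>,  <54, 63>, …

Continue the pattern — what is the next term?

First coordinate: alternating steps +9, +4, +9, +4, …, so 28, 37, 41, 50, 54 → 63.
Second coordinate: 37, 46, 50, 59, 63 → 72 (always 9 more than the first coordinate).
Combining the parts gives <63, 72>.

<63, 72>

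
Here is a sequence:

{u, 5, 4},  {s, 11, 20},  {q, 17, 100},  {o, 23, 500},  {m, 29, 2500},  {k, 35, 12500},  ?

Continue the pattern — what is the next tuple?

Letter: letters move back 2 places in the alphabet; u, s, q, o, m, k → i.
Second slot — +6 each step: 5, 11, 17, 23, 29, 35 → 41.
Third slot goes 4, 20, 100, 500, 2500, 12500 → 62500 (×5 each step).
So the next tuple is {i, 41, 62500}.

{i, 41, 62500}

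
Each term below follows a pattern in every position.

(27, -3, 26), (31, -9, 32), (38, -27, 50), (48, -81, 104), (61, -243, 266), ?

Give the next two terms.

(77, -729, 752), (96, -2187, 2210)

First entry: differences are 4, 7, 10, … (increasing by 3 each time); 27, 31, 38, 48, 61 → 77 → 96.
Second entry: ×3 each step, so -3, -9, -27, -81, -243 → -729 → -2187.
Third entry: 26, 32, 50, 104, 266 → 752 → 2210 (together with the second entry always sums to 23).
So the next two terms are (77, -729, 752) and (96, -2187, 2210).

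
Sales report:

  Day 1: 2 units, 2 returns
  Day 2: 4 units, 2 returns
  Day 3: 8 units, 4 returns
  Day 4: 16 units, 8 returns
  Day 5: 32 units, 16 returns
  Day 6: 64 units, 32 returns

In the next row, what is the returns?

Units goes 2, 4, 8, 16, 32, 64 → 128 (×2 each step).
Returns: always the previous value of the units, so 2, 2, 4, 8, 16, 32 → 64.

64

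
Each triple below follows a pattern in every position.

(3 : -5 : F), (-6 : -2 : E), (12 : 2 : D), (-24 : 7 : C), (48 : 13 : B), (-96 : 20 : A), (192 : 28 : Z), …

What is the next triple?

(-384 : 37 : Y)

First part: ×(-2) each step, so 3, -6, 12, -24, 48, -96, 192 → -384.
Second part: differences are 3, 4, 5, … (increasing by 1 each time), so -5, -2, 2, 7, 13, 20, 28 → 37.
Letter: letters move back 1 place in the alphabet, wrapping A→Z, so F, E, D, C, B, A, Z → Y.
So the next triple is (-384 : 37 : Y).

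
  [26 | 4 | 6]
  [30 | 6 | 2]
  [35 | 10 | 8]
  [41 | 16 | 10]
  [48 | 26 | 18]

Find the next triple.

[56 | 42 | 28]

First entry: differences are 4, 5, 6, … (increasing by 1 each time); 26, 30, 35, 41, 48 → 56.
Second entry goes 4, 6, 10, 16, 26 → 42 (each term is the sum of the two before it).
Third entry — each term is the sum of the two before it: 6, 2, 8, 10, 18 → 28.
So the next triple is [56 | 42 | 28].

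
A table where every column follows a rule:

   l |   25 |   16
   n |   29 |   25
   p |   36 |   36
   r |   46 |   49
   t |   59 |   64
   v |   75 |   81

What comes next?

x  94  100

Letter: letters move forward 2 places in the alphabet, so l, n, p, r, t, v → x.
Second component: differences are 4, 7, 10, … (increasing by 3 each time); 25, 29, 36, 46, 59, 75 → 94.
For the third component, perfect squares: 4², 5², 6², …: 16, 25, 36, 49, 64, 81 → 100.
Combining the parts gives x  94  100.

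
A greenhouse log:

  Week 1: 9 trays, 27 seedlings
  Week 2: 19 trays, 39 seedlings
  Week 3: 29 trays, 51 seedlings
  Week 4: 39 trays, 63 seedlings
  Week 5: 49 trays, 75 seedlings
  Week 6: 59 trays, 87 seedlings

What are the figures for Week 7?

Trays: 9, 19, 29, 39, 49, 59 → 69 (+10 each step).
Seedlings: +12 each step; 27, 39, 51, 63, 75, 87 → 99.
Combining the parts gives 69 trays, 99 seedlings.

69 trays, 99 seedlings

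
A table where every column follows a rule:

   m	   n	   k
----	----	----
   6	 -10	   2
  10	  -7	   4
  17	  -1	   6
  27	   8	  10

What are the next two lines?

Column m: differences are 4, 7, 10, … (increasing by 3 each time), so 6, 10, 17, 27 → 40 → 56.
Column n: differences are 3, 6, 9, … (increasing by 3 each time); -10, -7, -1, 8 → 20 → 35.
Column k: each term is the sum of the two before it, so 2, 4, 6, 10 → 16 → 26.
So the next two lines are 40  20  16 and 56  35  26.

40  20  16; 56  35  26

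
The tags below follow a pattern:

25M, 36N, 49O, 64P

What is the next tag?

First component — perfect squares: 5², 6², 7², …: 25, 36, 49, 64 → 81.
Letter goes M, N, O, P → Q (letters move forward 1 place in the alphabet).
Putting it together: 81Q.

81Q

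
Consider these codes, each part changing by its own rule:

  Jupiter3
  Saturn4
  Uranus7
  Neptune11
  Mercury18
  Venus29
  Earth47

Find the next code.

Planet goes Jupiter, Saturn, Uranus, Neptune, Mercury, Venus, Earth → Mars (runs through the planets Mercury→Neptune).
For the second component, each term is the sum of the two before it: 3, 4, 7, 11, 18, 29, 47 → 76.
So the next code is Mars76.

Mars76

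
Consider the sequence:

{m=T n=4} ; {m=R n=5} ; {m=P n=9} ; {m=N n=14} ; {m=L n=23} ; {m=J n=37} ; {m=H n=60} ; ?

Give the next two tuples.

{m=F n=97}, {m=D n=157}

M: letters move back 2 places in the alphabet, so T, R, P, N, L, J, H → F → D.
N: 4, 5, 9, 14, 23, 37, 60 → 97 → 157 (each term is the sum of the two before it).
Putting the parts together: {m=F n=97} and then {m=D n=157}.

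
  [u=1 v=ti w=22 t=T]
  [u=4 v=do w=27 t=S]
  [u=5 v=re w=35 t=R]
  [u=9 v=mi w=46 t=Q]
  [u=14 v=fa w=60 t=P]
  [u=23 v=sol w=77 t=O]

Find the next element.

[u=37 v=la w=97 t=N]

U: each term is the sum of the two before it, so 1, 4, 5, 9, 14, 23 → 37.
For the v, runs through the solfège scale do→ti: ti, do, re, mi, fa, sol → la.
W: differences are 5, 8, 11, … (increasing by 3 each time), so 22, 27, 35, 46, 60, 77 → 97.
T: letters move back 1 place in the alphabet, so T, S, R, Q, P, O → N.
So the next element is [u=37 v=la w=97 t=N].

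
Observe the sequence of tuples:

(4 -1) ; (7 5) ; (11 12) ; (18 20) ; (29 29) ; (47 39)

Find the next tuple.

First slot goes 4, 7, 11, 18, 29, 47 → 76 (each term is the sum of the two before it).
For the second slot, differences are 6, 7, 8, … (increasing by 1 each time): -1, 5, 12, 20, 29, 39 → 50.
So the next tuple is (76 50).

(76 50)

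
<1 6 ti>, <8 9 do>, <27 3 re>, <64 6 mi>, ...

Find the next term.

<125 0 fa>

First value — perfect cubes: 1³, 2³, 3³, …: 1, 8, 27, 64 → 125.
Second value: alternating steps +3, −6, +3, −6, …; 6, 9, 3, 6 → 0.
Note: runs through the solfège scale do→ti, so ti, do, re, mi → fa.
Putting it together: <125 0 fa>.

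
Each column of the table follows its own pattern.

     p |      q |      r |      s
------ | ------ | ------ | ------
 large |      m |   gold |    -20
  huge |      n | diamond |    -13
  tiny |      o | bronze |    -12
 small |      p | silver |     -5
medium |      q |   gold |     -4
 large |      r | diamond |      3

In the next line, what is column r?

bronze

Column p: repeats large → huge → tiny → small → medium; large, huge, tiny, small, medium, large → huge.
Column q: letters move forward 1 place in the alphabet; m, n, o, p, q, r → s.
Column r — repeats gold → diamond → bronze → silver: gold, diamond, bronze, silver, gold, diamond → bronze.
For the column s, alternating steps +7, +1, +7, +1, …: -20, -13, -12, -5, -4, 3 → 4.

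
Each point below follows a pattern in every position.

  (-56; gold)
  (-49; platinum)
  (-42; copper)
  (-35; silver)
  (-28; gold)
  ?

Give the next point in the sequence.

First part: -56, -49, -42, -35, -28 → -21 (+7 each step).
For the metal, repeats gold → platinum → copper → silver: gold, platinum, copper, silver, gold → platinum.
So the next point is (-21; platinum).

(-21; platinum)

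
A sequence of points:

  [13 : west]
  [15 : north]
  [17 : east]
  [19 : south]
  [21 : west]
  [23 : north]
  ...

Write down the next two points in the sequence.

[25 : east], [27 : south]

First entry goes 13, 15, 17, 19, 21, 23 → 25 → 27 (+2 each step).
Direction — repeats west → north → east → south: west, north, east, south, west, north → east → south.
So the next two points are [25 : east] and [27 : south].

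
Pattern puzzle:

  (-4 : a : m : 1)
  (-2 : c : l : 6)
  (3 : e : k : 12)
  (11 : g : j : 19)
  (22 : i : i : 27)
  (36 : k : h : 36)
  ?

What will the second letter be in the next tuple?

g

Second letter — letters move back 1 place in the alphabet: m, l, k, j, i, h → g.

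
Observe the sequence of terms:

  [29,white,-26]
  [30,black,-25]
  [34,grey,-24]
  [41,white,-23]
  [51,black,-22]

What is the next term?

First entry: differences are 1, 4, 7, … (increasing by 3 each time); 29, 30, 34, 41, 51 → 64.
Shade: white, black, grey, white, black → grey (repeats white → black → grey).
Third entry goes -26, -25, -24, -23, -22 → -21 (+1 each step).
So the next term is [64,grey,-21].

[64,grey,-21]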